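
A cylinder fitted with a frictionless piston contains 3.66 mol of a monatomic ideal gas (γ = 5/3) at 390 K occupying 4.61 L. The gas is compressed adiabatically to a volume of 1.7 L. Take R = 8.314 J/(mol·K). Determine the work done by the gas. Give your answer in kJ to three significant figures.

Adiabatic: TV^(γ−1) = const with γ = 5/3.
T₂ = T₁ (V₁/V₂)^(γ−1) = 390 × (4.61/1.7)^0.667 = 390 × 1.945 = 758.4 K.
W_by = nCᵥ(T₁ − T₂) = (3.66)(12.47)(390 − 758.4) = -16815 J.

W ≈ -16.8 kJ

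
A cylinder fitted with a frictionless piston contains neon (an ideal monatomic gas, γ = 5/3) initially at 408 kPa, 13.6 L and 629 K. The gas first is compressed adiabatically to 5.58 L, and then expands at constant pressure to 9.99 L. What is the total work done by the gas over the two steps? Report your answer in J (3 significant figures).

W_total ≈ 1190 J

Step 1 (adiabatic): W = (P₁V₁ − P₂V₂)/(γ−1) = (5549 − 10049)/0.667 = -6751 J.
After step 1: P = 1801 kPa, V = 5.58 L, T = 1139 K.
Step 2 (isobaric): W = PΔV = (1801 kPa)(9.99 − 5.58 L) = 7942 J.
W_total = -6751 + 7942 = 1191 J.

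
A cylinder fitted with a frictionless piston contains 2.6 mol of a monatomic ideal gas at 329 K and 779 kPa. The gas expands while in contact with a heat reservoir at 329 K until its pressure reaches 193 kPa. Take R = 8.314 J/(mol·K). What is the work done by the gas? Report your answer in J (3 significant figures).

W ≈ 9920 J

Isothermal process: W = nRT ln(V₂/V₁) = nRT ln(P₁/P₂).
W = (2.6)(8.314)(329) × ln(779/193)
  = 7112 × ln(4.036) = 7112 × 1.395
W_by_gas = 9923 J.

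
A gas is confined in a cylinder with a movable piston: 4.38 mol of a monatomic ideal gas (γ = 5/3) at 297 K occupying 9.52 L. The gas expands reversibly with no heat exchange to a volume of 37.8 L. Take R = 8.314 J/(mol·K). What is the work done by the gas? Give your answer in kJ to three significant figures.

Adiabatic: TV^(γ−1) = const with γ = 5/3.
T₂ = T₁ (V₁/V₂)^(γ−1) = 297 × (9.52/37.8)^0.667 = 297 × 0.3988 = 118.4 K.
W_by = nCᵥ(T₁ − T₂) = (4.38)(12.47)(297 − 118.4) = 9753 J.

W ≈ 9.75 kJ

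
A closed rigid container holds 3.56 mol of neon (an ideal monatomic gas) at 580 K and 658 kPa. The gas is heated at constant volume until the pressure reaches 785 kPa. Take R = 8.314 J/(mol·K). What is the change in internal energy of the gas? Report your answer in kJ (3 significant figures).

Constant volume ⇒ W = 0, so Q = ΔU = nCᵥΔT with Cᵥ = 3R/2 = 12.47 J/(mol·K).
At constant V, T₂/T₁ = P₂/P₁ ⇒ ΔT = T₁(P₂/P₁ − 1) = 580·(785/658 − 1) = 111.9 K.
ΔU = (3.56)(12.47)(111.9) = 4970 J.

ΔU ≈ 4.97 kJ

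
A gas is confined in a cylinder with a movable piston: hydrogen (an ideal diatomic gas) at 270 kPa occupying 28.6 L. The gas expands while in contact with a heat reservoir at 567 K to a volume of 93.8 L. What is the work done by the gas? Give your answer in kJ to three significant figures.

Isothermal: W = nRT ln(V₂/V₁) = P₁V₁ ln(V₂/V₁).
P₁V₁ = (270 kPa)(28.6 L) = 7722 J.
W = 7722 × ln(93.8/28.6) = 7722 × 1.188
W_by_gas = 9172 J.

W ≈ 9.17 kJ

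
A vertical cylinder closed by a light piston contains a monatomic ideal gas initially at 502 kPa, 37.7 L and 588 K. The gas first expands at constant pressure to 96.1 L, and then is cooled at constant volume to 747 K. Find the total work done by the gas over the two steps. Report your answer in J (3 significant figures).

Step 1 (isobaric): W = PΔV = (502 kPa)(96.1 − 37.7 L) = 29317 J.
Step 2 (isochoric): W = 0 (constant volume).
W_total = 29317 + 0 = 29317 J.

W_total ≈ 29300 J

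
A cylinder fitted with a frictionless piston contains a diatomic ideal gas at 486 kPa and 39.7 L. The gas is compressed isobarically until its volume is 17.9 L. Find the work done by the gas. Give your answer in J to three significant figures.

W ≈ -10600 J

Isobaric: W = P ΔV.
W = (486 kPa)(17.9 − 39.7 L) = (486)(-21.8) = -10595 J.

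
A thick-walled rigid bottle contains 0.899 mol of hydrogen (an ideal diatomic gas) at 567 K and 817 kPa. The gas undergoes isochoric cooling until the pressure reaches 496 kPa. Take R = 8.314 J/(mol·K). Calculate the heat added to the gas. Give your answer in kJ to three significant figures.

Constant volume ⇒ W = 0, so Q = ΔU = nCᵥΔT with Cᵥ = 5R/2 = 20.79 J/(mol·K).
At constant V, T₂/T₁ = P₂/P₁ ⇒ ΔT = T₁(P₂/P₁ − 1) = 567·(496/817 − 1) = -222.8 K.
ΔU = (0.899)(20.79)(-222.8) = -4163 J.

Q ≈ -4.16 kJ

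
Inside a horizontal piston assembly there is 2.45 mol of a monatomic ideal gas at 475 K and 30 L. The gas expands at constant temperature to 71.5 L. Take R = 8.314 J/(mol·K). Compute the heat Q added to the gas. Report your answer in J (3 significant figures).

Isothermal ⇒ ΔU = 0, so Q = W = nRT ln(V₂/V₁).
Q = (2.45)(8.314)(475) ln(71.5/30) = 9675 × 0.8685 = 8403 J.

Q ≈ 8400 J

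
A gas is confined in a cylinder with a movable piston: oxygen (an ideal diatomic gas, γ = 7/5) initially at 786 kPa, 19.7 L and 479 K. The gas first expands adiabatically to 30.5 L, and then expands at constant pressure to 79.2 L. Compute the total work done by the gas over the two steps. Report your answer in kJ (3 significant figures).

Step 1 (adiabatic): W = (P₁V₁ − P₂V₂)/(γ−1) = (15484 − 13000)/0.4 = 6210 J.
After step 1: P = 426.2 kPa, V = 30.5 L, T = 402.2 K.
Step 2 (isobaric): W = PΔV = (426.2 kPa)(79.2 − 30.5 L) = 20758 J.
W_total = 6210 + 20758 = 26968 J.

W_total ≈ 27.0 kJ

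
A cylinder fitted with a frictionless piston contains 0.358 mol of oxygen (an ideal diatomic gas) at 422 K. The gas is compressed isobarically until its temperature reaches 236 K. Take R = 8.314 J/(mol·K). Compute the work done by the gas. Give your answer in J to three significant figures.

Isobaric: W = P ΔV = nR ΔT.
W = (0.358)(8.314)(236 − 422) = -553.6 J.

W ≈ -554 J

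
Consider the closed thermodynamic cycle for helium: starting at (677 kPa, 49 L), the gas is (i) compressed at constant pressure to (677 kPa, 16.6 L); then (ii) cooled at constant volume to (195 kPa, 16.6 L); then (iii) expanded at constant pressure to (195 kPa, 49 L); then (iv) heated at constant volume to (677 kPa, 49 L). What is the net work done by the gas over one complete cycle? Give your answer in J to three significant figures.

W_net ≈ -15600 J

Constant-volume legs do no work.
W(i) = (677)(16.6 − 49) = -21935 J; W(iii) = (195)(49 − 16.6) = 6318 J.
W_net = -21935 + 6318 = -15617 J (the counter-clockwise enclosed area).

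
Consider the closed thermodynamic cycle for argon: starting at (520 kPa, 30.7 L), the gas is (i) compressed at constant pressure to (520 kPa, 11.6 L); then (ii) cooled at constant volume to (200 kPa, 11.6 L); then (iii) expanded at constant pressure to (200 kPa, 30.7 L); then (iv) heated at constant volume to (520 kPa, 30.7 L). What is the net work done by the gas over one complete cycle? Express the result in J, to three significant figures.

Constant-volume legs do no work.
W(i) = (520)(11.6 − 30.7) = -9932 J; W(iii) = (200)(30.7 − 11.6) = 3820 J.
W_net = -9932 + 3820 = -6112 J (the counter-clockwise enclosed area).

W_net ≈ -6110 J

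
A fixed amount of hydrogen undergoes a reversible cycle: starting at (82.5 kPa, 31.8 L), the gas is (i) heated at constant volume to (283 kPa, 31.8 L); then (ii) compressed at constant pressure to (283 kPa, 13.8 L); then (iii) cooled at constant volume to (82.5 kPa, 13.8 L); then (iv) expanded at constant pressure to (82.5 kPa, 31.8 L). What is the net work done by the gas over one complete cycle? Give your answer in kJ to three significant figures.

Constant-volume legs do no work.
W(ii) = (283)(13.8 − 31.8) = -5094 J; W(iv) = (82.5)(31.8 − 13.8) = 1485 J.
W_net = -5094 + 1485 = -3609 J (the counter-clockwise enclosed area).

W_net ≈ -3.61 kJ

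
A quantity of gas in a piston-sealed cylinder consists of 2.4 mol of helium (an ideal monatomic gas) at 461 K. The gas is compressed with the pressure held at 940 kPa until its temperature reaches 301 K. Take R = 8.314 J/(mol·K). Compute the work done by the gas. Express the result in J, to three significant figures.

Isobaric: W = P ΔV = nR ΔT.
W = (2.4)(8.314)(301 − 461) = -3193 J.

W ≈ -3190 J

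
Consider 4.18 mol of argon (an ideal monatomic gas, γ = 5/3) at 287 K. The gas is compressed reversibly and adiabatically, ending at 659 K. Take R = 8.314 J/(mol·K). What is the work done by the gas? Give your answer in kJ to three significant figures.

Adiabatic ⇒ Q = 0, so W_by = −ΔU = nCᵥ(T₁ − T₂).
Cᵥ = 3R/2 = 12.47 J/(mol·K).
W = (4.18)(12.47)(287 − 659) = -19392 J.

W ≈ -19.4 kJ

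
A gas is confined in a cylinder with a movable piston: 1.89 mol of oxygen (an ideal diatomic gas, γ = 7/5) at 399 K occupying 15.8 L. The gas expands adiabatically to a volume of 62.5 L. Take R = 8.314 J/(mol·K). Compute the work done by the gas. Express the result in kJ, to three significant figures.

W ≈ 6.63 kJ

Adiabatic: TV^(γ−1) = const with γ = 7/5.
T₂ = T₁ (V₁/V₂)^(γ−1) = 399 × (15.8/62.5)^0.4 = 399 × 0.5769 = 230.2 K.
W_by = nCᵥ(T₁ − T₂) = (1.89)(20.79)(399 − 230.2) = 6632 J.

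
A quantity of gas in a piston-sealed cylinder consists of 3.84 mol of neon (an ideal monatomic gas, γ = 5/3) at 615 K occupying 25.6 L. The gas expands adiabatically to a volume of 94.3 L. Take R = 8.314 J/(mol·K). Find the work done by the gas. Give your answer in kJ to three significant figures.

Adiabatic: TV^(γ−1) = const with γ = 5/3.
T₂ = T₁ (V₁/V₂)^(γ−1) = 615 × (25.6/94.3)^0.667 = 615 × 0.4193 = 257.8 K.
W_by = nCᵥ(T₁ − T₂) = (3.84)(12.47)(615 − 257.8) = 17104 J.

W ≈ 17.1 kJ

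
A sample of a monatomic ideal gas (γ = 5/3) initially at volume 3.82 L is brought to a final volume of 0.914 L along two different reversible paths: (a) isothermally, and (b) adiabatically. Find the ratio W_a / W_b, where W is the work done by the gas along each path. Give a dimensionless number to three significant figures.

Path (a) isothermal: W = P₁V₁ ln(V₂/V₁) → W_a/(P₁V₁) = -1.43.
Path (b) adiabatic: W = P₁V₁(1 − (V₁/V₂)^(γ−1))/(γ−1) → W_b/(P₁V₁) = -2.392.
W_a / W_b = -1.43 / -2.392 = 0.5979.

W_a / W_b ≈ 0.598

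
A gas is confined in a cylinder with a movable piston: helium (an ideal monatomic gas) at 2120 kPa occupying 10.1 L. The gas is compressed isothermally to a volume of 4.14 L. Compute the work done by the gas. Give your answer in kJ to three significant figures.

W ≈ -19.1 kJ

Isothermal: W = nRT ln(V₂/V₁) = P₁V₁ ln(V₂/V₁).
P₁V₁ = (2120 kPa)(10.1 L) = 21412 J.
W = 21412 × ln(4.14/10.1) = 21412 × -0.8918
W_by_gas = -19096 J.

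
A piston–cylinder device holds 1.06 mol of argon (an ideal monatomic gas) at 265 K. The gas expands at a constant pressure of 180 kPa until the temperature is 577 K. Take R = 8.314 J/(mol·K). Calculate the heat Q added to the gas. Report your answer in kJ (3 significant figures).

Isobaric: W = nRΔT = (1.06)(8.314)(312) = 2750 J.
ΔU = nCᵥΔT with Cᵥ = 3R/2: ΔU = (1.06)(12.47)(312) = 4124 J.
Q = ΔU + W = 4124 + 2750 = 6874 J.

Q ≈ 6.87 kJ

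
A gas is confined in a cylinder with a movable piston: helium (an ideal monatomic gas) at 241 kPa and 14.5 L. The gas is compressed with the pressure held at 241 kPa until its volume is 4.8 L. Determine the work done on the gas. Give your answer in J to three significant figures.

Isobaric: W = P ΔV.
W = (241 kPa)(4.8 − 14.5 L) = (241)(-9.7) = -2338 J.
Work on gas = −W_by = 2338 J.

W ≈ 2340 J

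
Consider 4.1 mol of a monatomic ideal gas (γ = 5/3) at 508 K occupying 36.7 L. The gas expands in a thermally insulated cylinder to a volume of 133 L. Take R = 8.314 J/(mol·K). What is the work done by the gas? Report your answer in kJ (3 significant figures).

Adiabatic: TV^(γ−1) = const with γ = 5/3.
T₂ = T₁ (V₁/V₂)^(γ−1) = 508 × (36.7/133)^0.667 = 508 × 0.4238 = 215.3 K.
W_by = nCᵥ(T₁ − T₂) = (4.1)(12.47)(508 − 215.3) = 14965 J.

W ≈ 15.0 kJ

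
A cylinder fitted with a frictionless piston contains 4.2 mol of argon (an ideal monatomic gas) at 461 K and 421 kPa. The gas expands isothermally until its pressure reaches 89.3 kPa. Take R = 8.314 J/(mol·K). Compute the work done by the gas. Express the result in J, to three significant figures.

Isothermal process: W = nRT ln(V₂/V₁) = nRT ln(P₁/P₂).
W = (4.2)(8.314)(461) × ln(421/89.3)
  = 16098 × ln(4.714) = 16098 × 1.551
W_by_gas = 24961 J.

W ≈ 25000 J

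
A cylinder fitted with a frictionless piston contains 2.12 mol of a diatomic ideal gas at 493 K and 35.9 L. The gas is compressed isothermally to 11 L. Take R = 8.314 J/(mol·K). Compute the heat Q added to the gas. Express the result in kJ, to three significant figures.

Isothermal ⇒ ΔU = 0, so Q = W = nRT ln(V₂/V₁).
Q = (2.12)(8.314)(493) ln(11/35.9) = 8689 × -1.183 = -10278 J.

Q ≈ -10.3 kJ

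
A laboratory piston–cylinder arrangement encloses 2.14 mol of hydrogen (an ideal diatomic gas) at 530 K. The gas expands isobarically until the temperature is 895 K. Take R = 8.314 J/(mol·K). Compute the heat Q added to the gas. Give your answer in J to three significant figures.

Q ≈ 22700 J

Isobaric: W = nRΔT = (2.14)(8.314)(365) = 6494 J.
ΔU = nCᵥΔT with Cᵥ = 5R/2: ΔU = (2.14)(20.79)(365) = 16235 J.
Q = ΔU + W = 16235 + 6494 = 22729 J.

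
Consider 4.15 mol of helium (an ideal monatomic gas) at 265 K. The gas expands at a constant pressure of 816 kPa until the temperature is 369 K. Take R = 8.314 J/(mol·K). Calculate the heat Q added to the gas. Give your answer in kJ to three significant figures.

Q ≈ 8.97 kJ

Isobaric: W = nRΔT = (4.15)(8.314)(104) = 3588 J.
ΔU = nCᵥΔT with Cᵥ = 3R/2: ΔU = (4.15)(12.47)(104) = 5382 J.
Q = ΔU + W = 5382 + 3588 = 8971 J.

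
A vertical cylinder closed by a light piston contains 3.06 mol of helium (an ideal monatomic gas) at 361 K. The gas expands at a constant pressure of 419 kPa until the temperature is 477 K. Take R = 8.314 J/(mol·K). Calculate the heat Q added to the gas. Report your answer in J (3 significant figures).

Isobaric: W = nRΔT = (3.06)(8.314)(116) = 2951 J.
ΔU = nCᵥΔT with Cᵥ = 3R/2: ΔU = (3.06)(12.47)(116) = 4427 J.
Q = ΔU + W = 4427 + 2951 = 7378 J.

Q ≈ 7380 J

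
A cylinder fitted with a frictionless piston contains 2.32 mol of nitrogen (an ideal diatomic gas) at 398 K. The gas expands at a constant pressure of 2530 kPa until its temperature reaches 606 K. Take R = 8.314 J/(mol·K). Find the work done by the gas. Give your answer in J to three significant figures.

Isobaric: W = P ΔV = nR ΔT.
W = (2.32)(8.314)(606 − 398) = 4012 J.

W ≈ 4010 J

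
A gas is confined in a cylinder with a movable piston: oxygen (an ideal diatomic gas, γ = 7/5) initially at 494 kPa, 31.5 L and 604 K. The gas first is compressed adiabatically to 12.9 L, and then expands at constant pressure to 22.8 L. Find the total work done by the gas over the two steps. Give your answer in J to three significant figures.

W_total ≈ 371 J

Step 1 (adiabatic): W = (P₁V₁ − P₂V₂)/(γ−1) = (15561 − 22240)/0.4 = -16696 J.
After step 1: P = 1724 kPa, V = 12.9 L, T = 863.2 K.
Step 2 (isobaric): W = PΔV = (1724 kPa)(22.8 − 12.9 L) = 17068 J.
W_total = -16696 + 17068 = 371.2 J.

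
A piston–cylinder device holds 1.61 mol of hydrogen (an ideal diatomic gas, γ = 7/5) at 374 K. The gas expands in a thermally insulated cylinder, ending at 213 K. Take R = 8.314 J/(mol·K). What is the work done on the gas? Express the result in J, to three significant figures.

Adiabatic ⇒ Q = 0, so W_by = −ΔU = nCᵥ(T₁ − T₂).
Cᵥ = 5R/2 = 20.79 J/(mol·K).
W = (1.61)(20.79)(374 − 213) = 5388 J.
Work on gas = −W_by = -5388 J.

W ≈ -5390 J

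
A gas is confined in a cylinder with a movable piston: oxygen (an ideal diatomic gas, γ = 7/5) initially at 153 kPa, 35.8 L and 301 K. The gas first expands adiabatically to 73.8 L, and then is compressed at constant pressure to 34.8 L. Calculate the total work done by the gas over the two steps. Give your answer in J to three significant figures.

Step 1 (adiabatic): W = (P₁V₁ − P₂V₂)/(γ−1) = (5477 − 4101)/0.4 = 3441 J.
After step 1: P = 55.57 kPa, V = 73.8 L, T = 225.4 K.
Step 2 (isobaric): W = PΔV = (55.57 kPa)(34.8 − 73.8 L) = -2167 J.
W_total = 3441 − 2167 = 1273 J.

W_total ≈ 1270 J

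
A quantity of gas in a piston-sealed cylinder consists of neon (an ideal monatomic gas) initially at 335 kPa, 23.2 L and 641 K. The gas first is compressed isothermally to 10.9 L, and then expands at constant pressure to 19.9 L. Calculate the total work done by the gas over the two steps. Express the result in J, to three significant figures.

W_total ≈ 546 J

Step 1 (isothermal): W = P₁V₁ ln(V₂/V₁) = (7772) ln(10.9/23.2) = -5871 J.
After step 1: P = 713 kPa, V = 10.9 L, T = 641 K.
Step 2 (isobaric): W = PΔV = (713 kPa)(19.9 − 10.9 L) = 6417 J.
W_total = -5871 + 6417 = 546.4 J.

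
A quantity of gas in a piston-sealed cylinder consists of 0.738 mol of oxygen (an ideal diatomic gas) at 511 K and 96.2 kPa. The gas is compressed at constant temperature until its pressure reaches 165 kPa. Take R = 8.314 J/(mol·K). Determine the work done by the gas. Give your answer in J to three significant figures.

Isothermal process: W = nRT ln(V₂/V₁) = nRT ln(P₁/P₂).
W = (0.738)(8.314)(511) × ln(96.2/165)
  = 3135 × ln(0.583) = 3135 × -0.5395
W_by_gas = -1692 J.

W ≈ -1690 J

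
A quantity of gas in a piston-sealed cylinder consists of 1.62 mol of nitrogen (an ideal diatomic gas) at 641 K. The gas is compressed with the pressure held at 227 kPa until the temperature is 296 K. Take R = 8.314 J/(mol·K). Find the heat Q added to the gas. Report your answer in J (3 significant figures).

Q ≈ -16300 J

Isobaric: W = nRΔT = (1.62)(8.314)(-345) = -4647 J.
ΔU = nCᵥΔT with Cᵥ = 5R/2: ΔU = (1.62)(20.79)(-345) = -11617 J.
Q = ΔU + W = -11617 − 4647 = -16263 J.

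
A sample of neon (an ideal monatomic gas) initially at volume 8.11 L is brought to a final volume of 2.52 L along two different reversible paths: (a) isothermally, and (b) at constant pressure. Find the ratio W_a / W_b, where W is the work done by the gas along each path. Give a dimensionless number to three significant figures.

W_a / W_b ≈ 1.70

Path (a) isothermal: W = P₁V₁ ln(V₂/V₁) → W_a/(P₁V₁) = -1.169.
Path (b) isobaric: W = P₁(V₂ − V₁) → W_b/(P₁V₁) = -0.6893.
W_a / W_b = -1.169 / -0.6893 = 1.696.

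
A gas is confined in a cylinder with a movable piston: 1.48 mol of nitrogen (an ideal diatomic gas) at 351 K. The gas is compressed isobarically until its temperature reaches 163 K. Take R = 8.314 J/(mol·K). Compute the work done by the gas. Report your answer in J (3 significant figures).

Isobaric: W = P ΔV = nR ΔT.
W = (1.48)(8.314)(163 − 351) = -2313 J.

W ≈ -2310 J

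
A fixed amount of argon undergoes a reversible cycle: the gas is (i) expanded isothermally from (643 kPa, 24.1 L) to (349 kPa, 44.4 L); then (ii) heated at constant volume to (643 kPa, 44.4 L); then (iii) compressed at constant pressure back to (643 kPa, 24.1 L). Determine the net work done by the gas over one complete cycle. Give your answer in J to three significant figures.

Leg (i): W = PᵢVᵢ ln(V_f/Vᵢ) = (15496) ln(44.4/24.1) = 9469 J.
Leg (ii): W = 0.
Leg (iii): W = PΔV = (643)(24.1 − 44.4) = -13053 J.
W_net = 9469 − 13053 = -3584 J.

W_net ≈ -3580 J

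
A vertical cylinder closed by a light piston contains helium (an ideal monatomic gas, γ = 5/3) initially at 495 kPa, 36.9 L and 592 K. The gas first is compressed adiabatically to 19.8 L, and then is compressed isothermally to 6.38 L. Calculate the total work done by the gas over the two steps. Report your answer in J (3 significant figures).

Step 1 (adiabatic): W = (P₁V₁ − P₂V₂)/(γ−1) = (18266 − 27661)/0.667 = -14094 J.
After step 1: P = 1397 kPa, V = 19.8 L, T = 896.5 K.
Step 2 (isothermal): W = P₁V₁ ln(V₂/V₁) = (27661) ln(6.38/19.8) = -31327 J.
W_total = -14094 − 31327 = -45420 J.

W_total ≈ -45400 J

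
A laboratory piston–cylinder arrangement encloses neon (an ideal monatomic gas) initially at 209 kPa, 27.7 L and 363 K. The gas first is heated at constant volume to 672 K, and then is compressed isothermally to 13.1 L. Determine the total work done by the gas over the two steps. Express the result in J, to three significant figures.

Step 1 (isochoric): W = 0 (constant volume).
After step 1: P = 386.9 kPa (V unchanged).
Step 2 (isothermal): W = P₁V₁ ln(V₂/V₁) = (10717) ln(13.1/27.7) = -8025 J.
W_total = 0 − 8025 = -8025 J.

W_total ≈ -8030 J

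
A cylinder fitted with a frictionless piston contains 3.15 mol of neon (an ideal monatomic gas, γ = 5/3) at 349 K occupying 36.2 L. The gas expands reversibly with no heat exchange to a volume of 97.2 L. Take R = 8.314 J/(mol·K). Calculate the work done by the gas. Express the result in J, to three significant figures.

W ≈ 6610 J

Adiabatic: TV^(γ−1) = const with γ = 5/3.
T₂ = T₁ (V₁/V₂)^(γ−1) = 349 × (36.2/97.2)^0.667 = 349 × 0.5176 = 180.7 K.
W_by = nCᵥ(T₁ − T₂) = (3.15)(12.47)(349 − 180.7) = 6613 J.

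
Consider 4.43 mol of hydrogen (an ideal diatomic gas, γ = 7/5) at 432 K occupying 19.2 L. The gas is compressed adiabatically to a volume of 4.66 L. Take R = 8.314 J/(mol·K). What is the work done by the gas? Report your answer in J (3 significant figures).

W ≈ -30300 J

Adiabatic: TV^(γ−1) = const with γ = 7/5.
T₂ = T₁ (V₁/V₂)^(γ−1) = 432 × (19.2/4.66)^0.4 = 432 × 1.762 = 761.1 K.
W_by = nCᵥ(T₁ − T₂) = (4.43)(20.79)(432 − 761.1) = -30304 J.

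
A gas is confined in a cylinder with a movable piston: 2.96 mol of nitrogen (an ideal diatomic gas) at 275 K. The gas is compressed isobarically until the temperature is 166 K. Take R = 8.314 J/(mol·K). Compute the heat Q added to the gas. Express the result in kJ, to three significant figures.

Q ≈ -9.39 kJ

Isobaric: W = nRΔT = (2.96)(8.314)(-109) = -2682 J.
ΔU = nCᵥΔT with Cᵥ = 5R/2: ΔU = (2.96)(20.79)(-109) = -6706 J.
Q = ΔU + W = -6706 − 2682 = -9389 J.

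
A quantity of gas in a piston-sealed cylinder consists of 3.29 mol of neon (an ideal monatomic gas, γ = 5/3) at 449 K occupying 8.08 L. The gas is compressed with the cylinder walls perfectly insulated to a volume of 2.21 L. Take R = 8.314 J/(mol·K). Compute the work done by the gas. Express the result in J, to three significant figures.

Adiabatic: TV^(γ−1) = const with γ = 5/3.
T₂ = T₁ (V₁/V₂)^(γ−1) = 449 × (8.08/2.21)^0.667 = 449 × 2.373 = 1066 K.
W_by = nCᵥ(T₁ − T₂) = (3.29)(12.47)(449 − 1066) = -25299 J.

W ≈ -25300 J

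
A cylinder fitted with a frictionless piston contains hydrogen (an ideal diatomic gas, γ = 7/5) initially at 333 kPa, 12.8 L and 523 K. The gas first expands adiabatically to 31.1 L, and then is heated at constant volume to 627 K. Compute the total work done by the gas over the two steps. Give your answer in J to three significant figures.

Step 1 (adiabatic): W = (P₁V₁ − P₂V₂)/(γ−1) = (4262 − 2988)/0.4 = 3185 J.
Step 2 (isochoric): W = 0 (constant volume).
W_total = 3185 + 0 = 3185 J.

W_total ≈ 3190 J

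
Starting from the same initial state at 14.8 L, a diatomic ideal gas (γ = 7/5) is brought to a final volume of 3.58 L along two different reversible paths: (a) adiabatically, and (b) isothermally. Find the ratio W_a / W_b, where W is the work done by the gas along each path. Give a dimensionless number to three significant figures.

W_a / W_b ≈ 1.35

Path (a) adiabatic: W = P₁V₁(1 − (V₁/V₂)^(γ−1))/(γ−1) → W_a/(P₁V₁) = -1.911.
Path (b) isothermal: W = P₁V₁ ln(V₂/V₁) → W_b/(P₁V₁) = -1.419.
W_a / W_b = -1.911 / -1.419 = 1.346.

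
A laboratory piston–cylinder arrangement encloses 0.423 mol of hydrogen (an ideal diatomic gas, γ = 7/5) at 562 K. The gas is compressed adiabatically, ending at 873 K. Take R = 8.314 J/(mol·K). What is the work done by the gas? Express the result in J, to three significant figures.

Adiabatic ⇒ Q = 0, so W_by = −ΔU = nCᵥ(T₁ − T₂).
Cᵥ = 5R/2 = 20.79 J/(mol·K).
W = (0.423)(20.79)(562 − 873) = -2734 J.

W ≈ -2730 J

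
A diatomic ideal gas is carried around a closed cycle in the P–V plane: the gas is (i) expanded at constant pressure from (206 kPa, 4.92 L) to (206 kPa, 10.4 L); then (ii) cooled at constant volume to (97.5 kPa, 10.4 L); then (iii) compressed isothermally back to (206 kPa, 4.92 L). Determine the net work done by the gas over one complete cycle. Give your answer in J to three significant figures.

W_net ≈ 370 J

Leg (i): W = PΔV = (206)(10.4 − 4.92) = 1129 J.
Leg (ii): W = 0.
Leg (iii): W = PᵢVᵢ ln(V_f/Vᵢ) = (1014) ln(4.92/10.4) = -759 J.
W_net = 1129 − 759 = 369.9 J.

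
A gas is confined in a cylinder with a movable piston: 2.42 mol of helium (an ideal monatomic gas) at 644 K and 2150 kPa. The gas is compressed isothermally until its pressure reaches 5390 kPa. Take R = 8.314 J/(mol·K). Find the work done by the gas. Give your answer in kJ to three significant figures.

W ≈ -11.9 kJ

Isothermal process: W = nRT ln(V₂/V₁) = nRT ln(P₁/P₂).
W = (2.42)(8.314)(644) × ln(2150/5390)
  = 12957 × ln(0.3989) = 12957 × -0.9191
W_by_gas = -11909 J.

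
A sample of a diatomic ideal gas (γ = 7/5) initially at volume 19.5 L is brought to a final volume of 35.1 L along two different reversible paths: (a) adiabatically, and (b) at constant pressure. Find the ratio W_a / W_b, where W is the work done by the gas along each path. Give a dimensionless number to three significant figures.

Path (a) adiabatic: W = P₁V₁(1 − (V₁/V₂)^(γ−1))/(γ−1) → W_a/(P₁V₁) = 0.5238.
Path (b) isobaric: W = P₁(V₂ − V₁) → W_b/(P₁V₁) = 0.8.
W_a / W_b = 0.5238 / 0.8 = 0.6547.

W_a / W_b ≈ 0.655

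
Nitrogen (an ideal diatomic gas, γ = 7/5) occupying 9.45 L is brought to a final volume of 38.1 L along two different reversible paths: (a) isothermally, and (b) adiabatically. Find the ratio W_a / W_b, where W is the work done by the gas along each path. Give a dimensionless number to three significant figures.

Path (a) isothermal: W = P₁V₁ ln(V₂/V₁) → W_a/(P₁V₁) = 1.394.
Path (b) adiabatic: W = P₁V₁(1 − (V₁/V₂)^(γ−1))/(γ−1) → W_b/(P₁V₁) = 1.069.
W_a / W_b = 1.394 / 1.069 = 1.305.

W_a / W_b ≈ 1.30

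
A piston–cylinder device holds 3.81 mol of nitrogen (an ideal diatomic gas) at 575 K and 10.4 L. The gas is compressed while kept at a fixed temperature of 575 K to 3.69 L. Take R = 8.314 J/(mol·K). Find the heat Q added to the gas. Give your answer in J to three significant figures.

Q ≈ -18900 J

Isothermal ⇒ ΔU = 0, so Q = W = nRT ln(V₂/V₁).
Q = (3.81)(8.314)(575) ln(3.69/10.4) = 18214 × -1.036 = -18873 J.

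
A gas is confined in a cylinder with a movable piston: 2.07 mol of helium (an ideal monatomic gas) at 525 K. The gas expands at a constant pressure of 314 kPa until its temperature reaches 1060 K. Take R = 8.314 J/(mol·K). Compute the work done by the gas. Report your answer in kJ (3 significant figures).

W ≈ 9.21 kJ

Isobaric: W = P ΔV = nR ΔT.
W = (2.07)(8.314)(1060 − 525) = 9207 J.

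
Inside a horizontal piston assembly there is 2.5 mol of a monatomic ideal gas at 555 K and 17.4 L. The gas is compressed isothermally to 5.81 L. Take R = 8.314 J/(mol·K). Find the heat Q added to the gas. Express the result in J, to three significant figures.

Q ≈ -12700 J

Isothermal ⇒ ΔU = 0, so Q = W = nRT ln(V₂/V₁).
Q = (2.5)(8.314)(555) ln(5.81/17.4) = 11536 × -1.097 = -12653 J.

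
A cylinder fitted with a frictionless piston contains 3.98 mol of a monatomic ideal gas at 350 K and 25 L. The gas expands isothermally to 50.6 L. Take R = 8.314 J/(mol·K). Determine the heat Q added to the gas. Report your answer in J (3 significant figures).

Isothermal ⇒ ΔU = 0, so Q = W = nRT ln(V₂/V₁).
Q = (3.98)(8.314)(350) ln(50.6/25) = 11581 × 0.7051 = 8166 J.

Q ≈ 8170 J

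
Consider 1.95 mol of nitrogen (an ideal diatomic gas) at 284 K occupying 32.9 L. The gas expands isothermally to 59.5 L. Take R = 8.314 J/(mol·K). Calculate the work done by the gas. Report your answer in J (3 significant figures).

Isothermal: W = nRT ln(V₂/V₁).
W = (1.95)(8.314)(284) × ln(59.5/32.9)
  = 4604 × 0.5925
W_by_gas = 2728 J.

W ≈ 2730 J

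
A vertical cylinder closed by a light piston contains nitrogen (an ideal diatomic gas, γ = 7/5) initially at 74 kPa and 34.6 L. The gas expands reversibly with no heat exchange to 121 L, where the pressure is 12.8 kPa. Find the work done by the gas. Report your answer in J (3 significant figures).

W ≈ 2530 J

Adiabatic: W = (P₁V₁ − P₂V₂)/(γ − 1) with γ = 7/5.
P₁V₁ = 2560 J, P₂V₂ = 1549 J.
W = (2560 − 1549) / 0.4 = 2529 J.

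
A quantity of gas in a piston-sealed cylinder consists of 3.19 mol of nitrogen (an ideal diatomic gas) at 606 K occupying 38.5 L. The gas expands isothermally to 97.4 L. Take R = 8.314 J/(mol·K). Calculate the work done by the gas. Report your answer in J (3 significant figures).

Isothermal: W = nRT ln(V₂/V₁).
W = (3.19)(8.314)(606) × ln(97.4/38.5)
  = 16072 × 0.9282
W_by_gas = 14918 J.

W ≈ 14900 J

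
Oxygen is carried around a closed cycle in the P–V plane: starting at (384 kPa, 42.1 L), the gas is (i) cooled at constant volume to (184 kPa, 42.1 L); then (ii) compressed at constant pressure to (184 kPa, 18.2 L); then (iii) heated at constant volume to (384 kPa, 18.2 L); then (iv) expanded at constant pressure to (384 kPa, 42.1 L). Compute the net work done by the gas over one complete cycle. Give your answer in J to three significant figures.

W_net ≈ 4780 J

Constant-volume legs do no work.
W(ii) = (184)(18.2 − 42.1) = -4398 J; W(iv) = (384)(42.1 − 18.2) = 9178 J.
W_net = -4398 + 9178 = 4780 J (the clockwise enclosed area).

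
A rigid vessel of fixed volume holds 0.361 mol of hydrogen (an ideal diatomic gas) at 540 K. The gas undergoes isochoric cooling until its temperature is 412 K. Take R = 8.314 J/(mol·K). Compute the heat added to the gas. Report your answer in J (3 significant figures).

Q ≈ -960 J

Constant volume ⇒ W = 0, so Q = ΔU = nCᵥΔT with Cᵥ = 5R/2 = 20.79 J/(mol·K).
ΔU = (0.361)(20.79)(412 − 540) = -960.4 J.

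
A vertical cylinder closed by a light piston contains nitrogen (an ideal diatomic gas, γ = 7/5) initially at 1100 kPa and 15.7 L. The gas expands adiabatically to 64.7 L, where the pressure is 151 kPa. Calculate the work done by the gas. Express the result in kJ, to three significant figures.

W ≈ 18.8 kJ

Adiabatic: W = (P₁V₁ − P₂V₂)/(γ − 1) with γ = 7/5.
P₁V₁ = 17270 J, P₂V₂ = 9770 J.
W = (17270 − 9770) / 0.4 = 18751 J.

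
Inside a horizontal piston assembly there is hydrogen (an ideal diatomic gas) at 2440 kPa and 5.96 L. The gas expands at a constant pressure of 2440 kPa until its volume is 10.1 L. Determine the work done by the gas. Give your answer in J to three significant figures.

W ≈ 10100 J

Isobaric: W = P ΔV.
W = (2440 kPa)(10.1 − 5.96 L) = (2440)(4.14) = 10102 J.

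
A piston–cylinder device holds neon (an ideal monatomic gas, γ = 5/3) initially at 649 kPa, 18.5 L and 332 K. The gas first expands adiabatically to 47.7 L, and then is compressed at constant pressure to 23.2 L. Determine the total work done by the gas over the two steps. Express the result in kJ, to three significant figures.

Step 1 (adiabatic): W = (P₁V₁ − P₂V₂)/(γ−1) = (12006 − 6385)/0.667 = 8432 J.
After step 1: P = 133.9 kPa, V = 47.7 L, T = 176.6 K.
Step 2 (isobaric): W = PΔV = (133.9 kPa)(23.2 − 47.7 L) = -3280 J.
W_total = 8432 − 3280 = 5152 J.

W_total ≈ 5.15 kJ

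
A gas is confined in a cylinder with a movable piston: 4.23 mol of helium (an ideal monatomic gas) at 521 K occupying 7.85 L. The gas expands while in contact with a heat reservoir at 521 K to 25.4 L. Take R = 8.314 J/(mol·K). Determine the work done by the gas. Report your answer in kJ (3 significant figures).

Isothermal: W = nRT ln(V₂/V₁).
W = (4.23)(8.314)(521) × ln(25.4/7.85)
  = 18323 × 1.174
W_by_gas = 21515 J.

W ≈ 21.5 kJ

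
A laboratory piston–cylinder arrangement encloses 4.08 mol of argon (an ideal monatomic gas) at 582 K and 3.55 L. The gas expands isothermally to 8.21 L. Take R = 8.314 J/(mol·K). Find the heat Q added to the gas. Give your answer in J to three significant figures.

Isothermal ⇒ ΔU = 0, so Q = W = nRT ln(V₂/V₁).
Q = (4.08)(8.314)(582) ln(8.21/3.55) = 19742 × 0.8384 = 16552 J.

Q ≈ 16600 J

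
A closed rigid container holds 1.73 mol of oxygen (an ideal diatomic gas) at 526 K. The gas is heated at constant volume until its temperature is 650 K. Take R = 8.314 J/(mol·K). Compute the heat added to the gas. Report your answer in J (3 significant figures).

Q ≈ 4460 J

Constant volume ⇒ W = 0, so Q = ΔU = nCᵥΔT with Cᵥ = 5R/2 = 20.79 J/(mol·K).
ΔU = (1.73)(20.79)(650 − 526) = 4459 J.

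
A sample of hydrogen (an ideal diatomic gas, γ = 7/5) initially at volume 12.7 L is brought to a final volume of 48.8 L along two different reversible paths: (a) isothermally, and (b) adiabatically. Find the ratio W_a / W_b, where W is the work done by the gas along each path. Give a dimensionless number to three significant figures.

W_a / W_b ≈ 1.29

Path (a) isothermal: W = P₁V₁ ln(V₂/V₁) → W_a/(P₁V₁) = 1.346.
Path (b) adiabatic: W = P₁V₁(1 − (V₁/V₂)^(γ−1))/(γ−1) → W_b/(P₁V₁) = 1.041.
W_a / W_b = 1.346 / 1.041 = 1.293.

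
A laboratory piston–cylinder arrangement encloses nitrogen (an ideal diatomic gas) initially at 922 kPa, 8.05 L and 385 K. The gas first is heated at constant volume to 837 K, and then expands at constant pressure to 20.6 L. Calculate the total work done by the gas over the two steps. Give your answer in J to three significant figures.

Step 1 (isochoric): W = 0 (constant volume).
After step 1: P = 2004 kPa (V unchanged).
Step 2 (isobaric): W = PΔV = (2004 kPa)(20.6 − 8.05 L) = 25156 J.
W_total = 0 + 25156 = 25156 J.

W_total ≈ 25200 J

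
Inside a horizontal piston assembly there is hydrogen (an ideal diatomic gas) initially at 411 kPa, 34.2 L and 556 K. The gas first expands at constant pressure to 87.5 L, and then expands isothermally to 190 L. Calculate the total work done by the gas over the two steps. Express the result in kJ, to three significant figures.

Step 1 (isobaric): W = PΔV = (411 kPa)(87.5 − 34.2 L) = 21906 J.
After step 1: P = 411 kPa, V = 87.5 L, T = 1423 K.
Step 2 (isothermal): W = P₁V₁ ln(V₂/V₁) = (35962) ln(190/87.5) = 27885 J.
W_total = 21906 + 27885 = 49791 J.

W_total ≈ 49.8 kJ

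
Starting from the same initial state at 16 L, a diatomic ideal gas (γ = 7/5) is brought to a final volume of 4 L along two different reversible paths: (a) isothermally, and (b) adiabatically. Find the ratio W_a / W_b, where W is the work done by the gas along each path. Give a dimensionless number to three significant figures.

W_a / W_b ≈ 0.748

Path (a) isothermal: W = P₁V₁ ln(V₂/V₁) → W_a/(P₁V₁) = -1.386.
Path (b) adiabatic: W = P₁V₁(1 − (V₁/V₂)^(γ−1))/(γ−1) → W_b/(P₁V₁) = -1.853.
W_a / W_b = -1.386 / -1.853 = 0.7482.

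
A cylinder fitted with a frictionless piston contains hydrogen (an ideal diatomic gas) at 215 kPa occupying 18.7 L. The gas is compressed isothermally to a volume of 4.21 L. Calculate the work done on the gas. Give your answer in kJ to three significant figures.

Isothermal: W = nRT ln(V₂/V₁) = P₁V₁ ln(V₂/V₁).
P₁V₁ = (215 kPa)(18.7 L) = 4020 J.
W = 4020 × ln(4.21/18.7) = 4020 × -1.491
W_by_gas = -5995 J; work on gas = −W_by = 5995 J.

W ≈ 5.99 kJ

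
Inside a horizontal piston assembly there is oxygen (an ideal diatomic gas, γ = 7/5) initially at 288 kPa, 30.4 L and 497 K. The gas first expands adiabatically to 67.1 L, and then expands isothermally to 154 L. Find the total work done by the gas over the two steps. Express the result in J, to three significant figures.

Step 1 (adiabatic): W = (P₁V₁ − P₂V₂)/(γ−1) = (8755 − 6379)/0.4 = 5941 J.
After step 1: P = 95.06 kPa, V = 67.1 L, T = 362.1 K.
Step 2 (isothermal): W = P₁V₁ ln(V₂/V₁) = (6379) ln(154/67.1) = 5299 J.
W_total = 5941 + 5299 = 11241 J.

W_total ≈ 11200 J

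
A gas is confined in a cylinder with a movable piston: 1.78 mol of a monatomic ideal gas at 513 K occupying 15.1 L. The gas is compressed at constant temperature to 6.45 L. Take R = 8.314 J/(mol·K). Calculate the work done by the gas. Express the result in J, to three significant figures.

W ≈ -6460 J

Isothermal: W = nRT ln(V₂/V₁).
W = (1.78)(8.314)(513) × ln(6.45/15.1)
  = 7592 × -0.8506
W_by_gas = -6458 J.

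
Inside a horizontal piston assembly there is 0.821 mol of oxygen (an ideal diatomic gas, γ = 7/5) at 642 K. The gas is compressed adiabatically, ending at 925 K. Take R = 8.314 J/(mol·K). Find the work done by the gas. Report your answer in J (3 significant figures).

W ≈ -4830 J

Adiabatic ⇒ Q = 0, so W_by = −ΔU = nCᵥ(T₁ − T₂).
Cᵥ = 5R/2 = 20.79 J/(mol·K).
W = (0.821)(20.79)(642 − 925) = -4829 J.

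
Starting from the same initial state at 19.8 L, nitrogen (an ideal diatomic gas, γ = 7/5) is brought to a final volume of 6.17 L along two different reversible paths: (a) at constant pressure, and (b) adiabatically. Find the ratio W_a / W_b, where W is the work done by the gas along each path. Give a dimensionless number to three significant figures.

W_a / W_b ≈ 0.463

Path (a) isobaric: W = P₁(V₂ − V₁) → W_a/(P₁V₁) = -0.6884.
Path (b) adiabatic: W = P₁V₁(1 − (V₁/V₂)^(γ−1))/(γ−1) → W_b/(P₁V₁) = -1.486.
W_a / W_b = -0.6884 / -1.486 = 0.4634.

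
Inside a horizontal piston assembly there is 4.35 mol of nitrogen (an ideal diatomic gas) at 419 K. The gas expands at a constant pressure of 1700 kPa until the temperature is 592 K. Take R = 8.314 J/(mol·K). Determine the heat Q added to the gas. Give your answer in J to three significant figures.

Q ≈ 21900 J

Isobaric: W = nRΔT = (4.35)(8.314)(173) = 6257 J.
ΔU = nCᵥΔT with Cᵥ = 5R/2: ΔU = (4.35)(20.79)(173) = 15642 J.
Q = ΔU + W = 15642 + 6257 = 21898 J.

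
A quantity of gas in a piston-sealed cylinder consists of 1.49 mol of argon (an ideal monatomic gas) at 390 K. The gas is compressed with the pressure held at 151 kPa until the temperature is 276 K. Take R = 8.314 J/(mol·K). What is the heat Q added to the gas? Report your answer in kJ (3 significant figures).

Q ≈ -3.53 kJ

Isobaric: W = nRΔT = (1.49)(8.314)(-114) = -1412 J.
ΔU = nCᵥΔT with Cᵥ = 3R/2: ΔU = (1.49)(12.47)(-114) = -2118 J.
Q = ΔU + W = -2118 − 1412 = -3531 J.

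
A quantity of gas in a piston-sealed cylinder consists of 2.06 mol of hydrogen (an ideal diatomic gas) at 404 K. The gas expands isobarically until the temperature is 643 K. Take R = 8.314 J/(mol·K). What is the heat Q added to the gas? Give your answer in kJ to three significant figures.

Isobaric: W = nRΔT = (2.06)(8.314)(239) = 4093 J.
ΔU = nCᵥΔT with Cᵥ = 5R/2: ΔU = (2.06)(20.79)(239) = 10233 J.
Q = ΔU + W = 10233 + 4093 = 14327 J.

Q ≈ 14.3 kJ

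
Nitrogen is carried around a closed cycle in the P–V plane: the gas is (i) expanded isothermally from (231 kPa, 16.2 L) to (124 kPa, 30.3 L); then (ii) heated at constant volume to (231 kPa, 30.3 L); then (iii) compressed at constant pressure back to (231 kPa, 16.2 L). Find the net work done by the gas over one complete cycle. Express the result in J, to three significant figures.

Leg (i): W = PᵢVᵢ ln(V_f/Vᵢ) = (3742) ln(30.3/16.2) = 2343 J.
Leg (ii): W = 0.
Leg (iii): W = PΔV = (231)(16.2 − 30.3) = -3257 J.
W_net = 2343 − 3257 = -914 J.

W_net ≈ -914 J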